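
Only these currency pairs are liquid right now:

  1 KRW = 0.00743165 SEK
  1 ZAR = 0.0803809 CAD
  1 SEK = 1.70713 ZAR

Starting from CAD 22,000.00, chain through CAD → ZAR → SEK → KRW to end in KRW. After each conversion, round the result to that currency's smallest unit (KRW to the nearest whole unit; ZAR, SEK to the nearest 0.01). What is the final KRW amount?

CAD 22,000.00 ÷ 0.0803809 = ZAR 273,696.86
ZAR 273,696.86 ÷ 1.70713 = SEK 160,325.73
SEK 160,325.73 ÷ 0.00743165 = KRW 21,573,369

KRW 21,573,369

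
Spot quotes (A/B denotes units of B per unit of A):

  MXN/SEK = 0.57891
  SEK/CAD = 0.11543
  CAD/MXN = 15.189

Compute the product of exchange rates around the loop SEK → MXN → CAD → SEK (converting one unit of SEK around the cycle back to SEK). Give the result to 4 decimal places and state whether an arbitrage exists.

0.9852 (arbitrage exists)

Around SEK → MXN → CAD → SEK: 1 ÷ 0.57891 ÷ 15.189 ÷ 0.11543 = 0.985238
Product < 1; profitable direction is SEK → CAD → MXN → SEK.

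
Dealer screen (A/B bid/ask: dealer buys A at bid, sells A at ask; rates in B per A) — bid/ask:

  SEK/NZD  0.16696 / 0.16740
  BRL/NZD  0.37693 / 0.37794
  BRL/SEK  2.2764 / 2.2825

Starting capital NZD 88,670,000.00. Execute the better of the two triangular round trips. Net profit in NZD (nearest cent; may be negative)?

Best loop NZD → BRL → SEK → NZD:
NZD 88,670,000.00 ÷ 0.37794 (buy BRL at ask) = BRL 234,613,959.89
BRL 234,613,959.89 × 2.2764 (sell BRL at bid) = SEK 534,075,218.29
SEK 534,075,218.29 × 0.16696 (sell SEK at bid) = NZD 89,169,198.45

Net profit: NZD 499,198.45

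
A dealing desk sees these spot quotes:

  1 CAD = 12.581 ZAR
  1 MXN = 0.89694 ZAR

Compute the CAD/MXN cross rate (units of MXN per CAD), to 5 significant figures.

1 CAD × 12.581 = 12.581 ZAR
12.581 ZAR ÷ 0.89694 = 14.0266 MXN

CAD/MXN = 14.027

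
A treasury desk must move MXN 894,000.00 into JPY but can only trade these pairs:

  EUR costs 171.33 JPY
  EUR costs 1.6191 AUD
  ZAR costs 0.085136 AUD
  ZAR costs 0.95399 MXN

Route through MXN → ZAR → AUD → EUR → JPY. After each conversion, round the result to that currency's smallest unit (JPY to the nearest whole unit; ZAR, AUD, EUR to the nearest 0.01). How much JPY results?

MXN 894,000.00 ÷ 0.95399 = ZAR 937,116.74
ZAR 937,116.74 × 0.085136 = AUD 79,782.37
AUD 79,782.37 ÷ 1.6191 = EUR 49,275.75
EUR 49,275.75 × 171.33 = JPY 8,442,414

JPY 8,442,414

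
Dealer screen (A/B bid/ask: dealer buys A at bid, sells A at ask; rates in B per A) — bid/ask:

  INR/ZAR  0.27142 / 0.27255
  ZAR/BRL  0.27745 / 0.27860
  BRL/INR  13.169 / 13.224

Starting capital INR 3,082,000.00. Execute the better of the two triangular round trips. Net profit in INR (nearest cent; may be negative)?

Best loop INR → BRL → ZAR → INR:
INR 3,082,000.00 ÷ 13.224 (buy BRL at ask) = BRL 233,061.10
BRL 233,061.10 ÷ 0.27860 (buy ZAR at ask) = ZAR 836,543.79
ZAR 836,543.79 ÷ 0.27255 (buy INR at ask) = INR 3,069,322.30

Net result: INR -12,677.70 (no profitable arbitrage after spreads)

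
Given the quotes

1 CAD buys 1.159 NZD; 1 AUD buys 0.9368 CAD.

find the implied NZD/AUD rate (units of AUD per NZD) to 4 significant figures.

1 NZD ÷ 1.159 = 0.862813 CAD
0.862813 CAD ÷ 0.9368 = 0.921021 AUD

NZD/AUD = 0.9210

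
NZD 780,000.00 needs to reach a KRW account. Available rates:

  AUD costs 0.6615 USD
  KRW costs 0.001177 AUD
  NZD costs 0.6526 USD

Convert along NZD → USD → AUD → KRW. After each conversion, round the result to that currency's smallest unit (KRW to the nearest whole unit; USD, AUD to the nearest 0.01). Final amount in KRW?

NZD 780,000.00 × 0.6526 = USD 509,028.00
USD 509,028.00 ÷ 0.6615 = AUD 769,505.67
AUD 769,505.67 ÷ 0.001177 = KRW 653,785,616

KRW 653,785,616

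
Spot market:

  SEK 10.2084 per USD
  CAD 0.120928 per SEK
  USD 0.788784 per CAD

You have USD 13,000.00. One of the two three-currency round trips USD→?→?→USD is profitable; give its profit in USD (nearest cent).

Profit: USD 350.60

Profitable loop is USD → CAD → SEK → USD:
USD 13,000.00 ÷ 0.788784 = CAD 16,481.06
CAD 16,481.06 ÷ 0.120928 = SEK 136,288.24
SEK 136,288.24 ÷ 10.2084 = USD 13,350.60
Profit = USD 13,350.60 − USD 13,000.00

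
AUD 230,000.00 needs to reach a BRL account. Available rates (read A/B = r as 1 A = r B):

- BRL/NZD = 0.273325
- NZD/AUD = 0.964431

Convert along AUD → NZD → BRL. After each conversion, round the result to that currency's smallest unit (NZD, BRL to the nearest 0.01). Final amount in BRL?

BRL 872,523.88

AUD 230,000.00 ÷ 0.964431 = NZD 238,482.59
NZD 238,482.59 ÷ 0.273325 = BRL 872,523.88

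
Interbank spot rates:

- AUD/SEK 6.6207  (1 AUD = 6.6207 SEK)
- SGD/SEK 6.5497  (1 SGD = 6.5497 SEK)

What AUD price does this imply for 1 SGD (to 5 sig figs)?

SGD/AUD = 0.98928

1 SGD × 6.5497 = 6.5497 SEK
6.5497 SEK ÷ 6.6207 = 0.989276 AUD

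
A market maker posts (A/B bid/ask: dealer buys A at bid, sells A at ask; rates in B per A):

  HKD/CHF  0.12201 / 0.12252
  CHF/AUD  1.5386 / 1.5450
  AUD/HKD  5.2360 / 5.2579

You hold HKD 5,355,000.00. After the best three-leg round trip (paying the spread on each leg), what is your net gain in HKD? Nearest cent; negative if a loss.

Best loop HKD → AUD → CHF → HKD:
HKD 5,355,000.00 ÷ 5.2579 (buy AUD at ask) = AUD 1,018,467.45
AUD 1,018,467.45 ÷ 1.5450 (buy CHF at ask) = CHF 659,202.23
CHF 659,202.23 ÷ 0.12252 (buy HKD at ask) = HKD 5,380,364.29

Net profit: HKD 25,364.29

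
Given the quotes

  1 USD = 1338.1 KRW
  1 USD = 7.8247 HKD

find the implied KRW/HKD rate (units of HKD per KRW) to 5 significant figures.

1 KRW ÷ 1338.1 = 0.000747328 USD
0.000747328 USD × 7.8247 = 0.00584762 HKD

KRW/HKD = 0.0058476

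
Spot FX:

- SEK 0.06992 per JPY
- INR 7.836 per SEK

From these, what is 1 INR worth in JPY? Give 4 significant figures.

INR/JPY = 1.825

1 INR ÷ 7.836 = 0.127616 SEK
0.127616 SEK ÷ 0.06992 = 1.82517 JPY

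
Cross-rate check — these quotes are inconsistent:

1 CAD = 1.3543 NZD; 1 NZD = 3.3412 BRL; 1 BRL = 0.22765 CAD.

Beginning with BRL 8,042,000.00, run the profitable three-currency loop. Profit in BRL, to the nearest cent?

Profitable loop is BRL → CAD → NZD → BRL:
BRL 8,042,000.00 × 0.22765 = CAD 1,830,761.30
CAD 1,830,761.30 × 1.3543 = NZD 2,479,400.03
NZD 2,479,400.03 × 3.3412 = BRL 8,284,171.38
Profit = BRL 8,284,171.38 − BRL 8,042,000.00

Profit: BRL 242,171.38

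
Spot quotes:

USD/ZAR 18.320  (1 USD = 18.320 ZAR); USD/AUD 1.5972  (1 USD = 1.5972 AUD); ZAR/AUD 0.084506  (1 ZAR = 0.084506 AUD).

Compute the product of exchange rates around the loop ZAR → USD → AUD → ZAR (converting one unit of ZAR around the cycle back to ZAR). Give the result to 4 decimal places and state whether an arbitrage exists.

1.0317 (arbitrage exists)

Around ZAR → USD → AUD → ZAR: 1 ÷ 18.320 × 1.5972 ÷ 0.084506 = 1.031683
Product > 1; profitable direction is ZAR → USD → AUD → ZAR.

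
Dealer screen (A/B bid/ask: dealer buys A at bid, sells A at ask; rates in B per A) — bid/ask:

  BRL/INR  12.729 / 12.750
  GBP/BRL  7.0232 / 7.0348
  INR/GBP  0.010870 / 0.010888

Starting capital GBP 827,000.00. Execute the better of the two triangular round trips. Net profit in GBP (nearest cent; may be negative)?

Best loop GBP → INR → BRL → GBP:
GBP 827,000.00 ÷ 0.010888 (buy INR at ask) = INR 75,955,180.01
INR 75,955,180.01 ÷ 12.750 (buy BRL at ask) = BRL 5,957,269.02
BRL 5,957,269.02 ÷ 7.0348 (buy GBP at ask) = GBP 846,828.48

Net profit: GBP 19,828.48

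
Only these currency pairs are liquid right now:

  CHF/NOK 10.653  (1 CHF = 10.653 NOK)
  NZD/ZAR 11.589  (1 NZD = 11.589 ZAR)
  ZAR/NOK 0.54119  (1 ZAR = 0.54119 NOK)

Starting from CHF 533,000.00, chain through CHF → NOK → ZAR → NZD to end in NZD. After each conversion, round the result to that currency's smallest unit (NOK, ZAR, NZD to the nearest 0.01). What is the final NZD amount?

CHF 533,000.00 × 10.653 = NOK 5,678,049.00
NOK 5,678,049.00 ÷ 0.54119 = ZAR 10,491,784.77
ZAR 10,491,784.77 ÷ 11.589 = NZD 905,322.70

NZD 905,322.70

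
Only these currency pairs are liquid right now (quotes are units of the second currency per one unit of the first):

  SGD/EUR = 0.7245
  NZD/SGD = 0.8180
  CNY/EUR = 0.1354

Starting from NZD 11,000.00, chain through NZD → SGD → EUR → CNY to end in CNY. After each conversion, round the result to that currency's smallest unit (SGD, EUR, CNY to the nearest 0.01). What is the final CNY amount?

NZD 11,000.00 × 0.8180 = SGD 8,998.00
SGD 8,998.00 × 0.7245 = EUR 6,519.05
EUR 6,519.05 ÷ 0.1354 = CNY 48,146.60

CNY 48,146.60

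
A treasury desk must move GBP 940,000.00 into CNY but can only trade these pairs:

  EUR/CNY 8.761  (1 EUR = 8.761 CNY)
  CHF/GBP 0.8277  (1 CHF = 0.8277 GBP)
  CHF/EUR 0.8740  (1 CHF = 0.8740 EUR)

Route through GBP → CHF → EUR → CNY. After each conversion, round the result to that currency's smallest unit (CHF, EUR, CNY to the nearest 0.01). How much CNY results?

GBP 940,000.00 ÷ 0.8277 = CHF 1,135,677.18
CHF 1,135,677.18 × 0.8740 = EUR 992,581.86
EUR 992,581.86 × 8.761 = CNY 8,696,009.68

CNY 8,696,009.68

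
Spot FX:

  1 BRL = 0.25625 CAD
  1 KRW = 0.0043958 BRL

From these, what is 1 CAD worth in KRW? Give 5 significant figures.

1 CAD ÷ 0.25625 = 3.90244 BRL
3.90244 BRL ÷ 0.0043958 = 887.765 KRW

CAD/KRW = 887.77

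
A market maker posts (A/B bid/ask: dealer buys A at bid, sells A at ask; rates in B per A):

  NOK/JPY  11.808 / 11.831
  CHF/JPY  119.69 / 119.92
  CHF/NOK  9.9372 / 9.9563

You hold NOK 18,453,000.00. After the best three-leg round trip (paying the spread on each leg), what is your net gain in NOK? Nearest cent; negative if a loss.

Best loop NOK → CHF → JPY → NOK:
NOK 18,453,000.00 ÷ 9.9563 (buy CHF at ask) = CHF 1,853,399.36
CHF 1,853,399.36 × 119.69 (sell CHF at bid) = JPY 221,833,369
JPY 221,833,369 ÷ 11.831 (buy NOK at ask) = NOK 18,750,179.09

Net profit: NOK 297,179.09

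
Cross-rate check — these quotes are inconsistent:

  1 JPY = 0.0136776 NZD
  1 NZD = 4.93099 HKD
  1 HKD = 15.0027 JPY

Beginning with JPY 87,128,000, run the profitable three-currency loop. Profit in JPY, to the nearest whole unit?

Profitable loop is JPY → NZD → HKD → JPY:
JPY 87,128,000 × 0.0136776 = NZD 1,191,701.93
NZD 1,191,701.93 × 4.93099 = HKD 5,876,270.31
HKD 5,876,270.31 × 15.0027 = JPY 88,159,921
Profit = JPY 88,159,921 − JPY 87,128,000

Profit: JPY 1,031,921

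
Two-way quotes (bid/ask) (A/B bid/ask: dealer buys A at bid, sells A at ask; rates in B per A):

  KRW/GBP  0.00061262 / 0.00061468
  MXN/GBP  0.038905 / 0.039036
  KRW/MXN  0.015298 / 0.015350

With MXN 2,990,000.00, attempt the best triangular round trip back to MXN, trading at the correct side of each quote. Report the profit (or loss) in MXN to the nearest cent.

Net profit: MXN 66,952.36

Best loop MXN → KRW → GBP → MXN:
MXN 2,990,000.00 ÷ 0.015350 (buy KRW at ask) = KRW 194,788,274
KRW 194,788,274 × 0.00061262 (sell KRW at bid) = GBP 119,331.19
GBP 119,331.19 ÷ 0.039036 (buy MXN at ask) = MXN 3,056,952.36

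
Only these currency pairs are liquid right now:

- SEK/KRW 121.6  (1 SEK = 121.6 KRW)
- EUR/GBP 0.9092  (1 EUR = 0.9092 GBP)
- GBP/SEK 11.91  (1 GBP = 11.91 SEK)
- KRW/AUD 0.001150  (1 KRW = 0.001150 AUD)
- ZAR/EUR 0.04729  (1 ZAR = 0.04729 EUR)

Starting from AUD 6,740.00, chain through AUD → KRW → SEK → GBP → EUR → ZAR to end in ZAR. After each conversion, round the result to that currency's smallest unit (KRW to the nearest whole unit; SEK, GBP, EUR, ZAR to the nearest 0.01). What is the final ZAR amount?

ZAR 94,121.38

AUD 6,740.00 ÷ 0.001150 = KRW 5,860,870
KRW 5,860,870 ÷ 121.6 = SEK 48,197.94
SEK 48,197.94 ÷ 11.91 = GBP 4,046.85
GBP 4,046.85 ÷ 0.9092 = EUR 4,451.00
EUR 4,451.00 ÷ 0.04729 = ZAR 94,121.38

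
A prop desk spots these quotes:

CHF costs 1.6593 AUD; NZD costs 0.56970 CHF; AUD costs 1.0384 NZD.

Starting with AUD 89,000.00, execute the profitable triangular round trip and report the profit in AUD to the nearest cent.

Profitable loop is AUD → CHF → NZD → AUD:
AUD 89,000.00 ÷ 1.6593 = CHF 53,637.08
CHF 53,637.08 ÷ 0.56970 = NZD 94,149.69
NZD 94,149.69 ÷ 1.0384 = AUD 90,668.03
Profit = AUD 90,668.03 − AUD 89,000.00

Profit: AUD 1,668.03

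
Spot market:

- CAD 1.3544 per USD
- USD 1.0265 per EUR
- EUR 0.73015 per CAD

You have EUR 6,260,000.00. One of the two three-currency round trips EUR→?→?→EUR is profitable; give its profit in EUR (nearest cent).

Profit: EUR 94,660.04

Profitable loop is EUR → USD → CAD → EUR:
EUR 6,260,000.00 × 1.0265 = USD 6,425,890.00
USD 6,425,890.00 × 1.3544 = CAD 8,703,225.42
CAD 8,703,225.42 × 0.73015 = EUR 6,354,660.04
Profit = EUR 6,354,660.04 − EUR 6,260,000.00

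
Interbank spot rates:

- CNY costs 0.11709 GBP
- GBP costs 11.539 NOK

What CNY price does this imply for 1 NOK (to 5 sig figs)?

NOK/CNY = 0.74014

1 NOK ÷ 11.539 = 0.0866626 GBP
0.0866626 GBP ÷ 0.11709 = 0.740137 CNY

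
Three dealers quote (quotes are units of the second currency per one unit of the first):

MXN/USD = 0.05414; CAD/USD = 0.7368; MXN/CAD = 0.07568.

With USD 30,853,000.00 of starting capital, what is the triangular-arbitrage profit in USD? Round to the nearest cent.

Profit: USD 923,780.08

Profitable loop is USD → MXN → CAD → USD:
USD 30,853,000.00 ÷ 0.05414 = MXN 569,874,399.70
MXN 569,874,399.70 × 0.07568 = CAD 43,128,094.57
CAD 43,128,094.57 × 0.7368 = USD 31,776,780.08
Profit = USD 31,776,780.08 − USD 30,853,000.00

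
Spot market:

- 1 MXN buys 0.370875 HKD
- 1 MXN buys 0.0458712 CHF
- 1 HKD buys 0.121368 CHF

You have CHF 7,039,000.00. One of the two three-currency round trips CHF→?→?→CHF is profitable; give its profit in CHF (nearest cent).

Profitable loop is CHF → HKD → MXN → CHF:
CHF 7,039,000.00 ÷ 0.121368 = HKD 57,997,165.64
HKD 57,997,165.64 ÷ 0.370875 = MXN 156,379,280.47
MXN 156,379,280.47 × 0.0458712 = CHF 7,173,305.25
Profit = CHF 7,173,305.25 − CHF 7,039,000.00

Profit: CHF 134,305.25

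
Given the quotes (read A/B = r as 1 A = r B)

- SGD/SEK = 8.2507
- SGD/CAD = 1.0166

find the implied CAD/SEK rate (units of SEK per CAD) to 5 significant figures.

1 CAD ÷ 1.0166 = 0.983671 SGD
0.983671 SGD × 8.2507 = 8.11597 SEK

CAD/SEK = 8.1160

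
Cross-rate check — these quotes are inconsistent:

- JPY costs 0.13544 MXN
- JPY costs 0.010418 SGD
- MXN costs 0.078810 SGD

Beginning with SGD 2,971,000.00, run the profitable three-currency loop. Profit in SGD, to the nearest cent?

Profitable loop is SGD → JPY → MXN → SGD:
SGD 2,971,000.00 ÷ 0.010418 = JPY 285,179,497
JPY 285,179,497 × 0.13544 = MXN 38,624,711.08
MXN 38,624,711.08 × 0.078810 = SGD 3,044,013.48
Profit = SGD 3,044,013.48 − SGD 2,971,000.00

Profit: SGD 73,013.48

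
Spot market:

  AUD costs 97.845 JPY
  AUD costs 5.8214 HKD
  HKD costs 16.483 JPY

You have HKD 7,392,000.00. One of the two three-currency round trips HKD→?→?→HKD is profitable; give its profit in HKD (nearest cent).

Profit: HKD 145,666.10

Profitable loop is HKD → AUD → JPY → HKD:
HKD 7,392,000.00 ÷ 5.8214 = AUD 1,269,797.64
AUD 1,269,797.64 × 97.845 = JPY 124,243,350
JPY 124,243,350 ÷ 16.483 = HKD 7,537,666.10
Profit = HKD 7,537,666.10 − HKD 7,392,000.00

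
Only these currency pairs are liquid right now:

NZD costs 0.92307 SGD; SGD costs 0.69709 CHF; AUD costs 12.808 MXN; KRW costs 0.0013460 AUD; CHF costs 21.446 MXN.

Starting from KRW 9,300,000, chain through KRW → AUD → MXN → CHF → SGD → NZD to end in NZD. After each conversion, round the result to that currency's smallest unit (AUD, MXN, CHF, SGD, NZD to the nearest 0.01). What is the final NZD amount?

NZD 11,618.22

KRW 9,300,000 × 0.0013460 = AUD 12,517.80
AUD 12,517.80 × 12.808 = MXN 160,327.98
MXN 160,327.98 ÷ 21.446 = CHF 7,475.89
CHF 7,475.89 ÷ 0.69709 = SGD 10,724.43
SGD 10,724.43 ÷ 0.92307 = NZD 11,618.22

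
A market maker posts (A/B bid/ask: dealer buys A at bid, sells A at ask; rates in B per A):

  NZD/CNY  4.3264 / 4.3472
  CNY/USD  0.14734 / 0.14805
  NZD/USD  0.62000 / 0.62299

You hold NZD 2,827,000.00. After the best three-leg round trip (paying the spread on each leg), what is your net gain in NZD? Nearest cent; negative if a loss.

Net profit: NZD 65,624.55

Best loop NZD → CNY → USD → NZD:
NZD 2,827,000.00 × 4.3264 (sell NZD at bid) = CNY 12,230,732.80
CNY 12,230,732.80 × 0.14734 (sell CNY at bid) = USD 1,802,076.17
USD 1,802,076.17 ÷ 0.62299 (buy NZD at ask) = NZD 2,892,624.55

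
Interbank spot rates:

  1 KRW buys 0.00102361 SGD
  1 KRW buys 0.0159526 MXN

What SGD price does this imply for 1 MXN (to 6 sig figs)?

MXN/SGD = 0.0641657

1 MXN ÷ 0.0159526 = 62.6857 KRW
62.6857 KRW × 0.00102361 = 0.0641657 SGD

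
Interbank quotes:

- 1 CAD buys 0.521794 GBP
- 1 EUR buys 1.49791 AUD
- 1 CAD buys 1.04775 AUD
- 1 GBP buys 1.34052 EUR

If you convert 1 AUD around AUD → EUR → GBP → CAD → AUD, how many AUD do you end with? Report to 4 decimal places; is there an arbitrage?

1.0000 (no arbitrage)

Around AUD → EUR → GBP → CAD → AUD: 1 ÷ 1.49791 ÷ 1.34052 ÷ 0.521794 × 1.04775 = 0.999999
Product ≈ 1 (deviation 0.000%, within rounding noise).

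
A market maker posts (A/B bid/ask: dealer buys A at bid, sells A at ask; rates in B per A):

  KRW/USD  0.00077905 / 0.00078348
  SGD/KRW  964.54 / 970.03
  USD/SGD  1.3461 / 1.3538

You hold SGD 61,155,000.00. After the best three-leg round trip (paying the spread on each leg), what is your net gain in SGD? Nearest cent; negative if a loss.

Best loop SGD → KRW → USD → SGD:
SGD 61,155,000.00 × 964.54 (sell SGD at bid) = KRW 58,986,443,700
KRW 58,986,443,700 × 0.00077905 (sell KRW at bid) = USD 45,953,388.96
USD 45,953,388.96 × 1.3461 (sell USD at bid) = SGD 61,857,856.89

Net profit: SGD 702,856.89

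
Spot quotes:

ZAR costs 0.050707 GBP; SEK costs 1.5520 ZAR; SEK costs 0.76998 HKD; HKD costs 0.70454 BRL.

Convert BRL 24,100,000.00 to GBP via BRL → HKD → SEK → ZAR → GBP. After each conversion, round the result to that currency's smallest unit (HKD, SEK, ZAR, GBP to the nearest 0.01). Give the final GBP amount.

BRL 24,100,000.00 ÷ 0.70454 = HKD 34,206,716.44
HKD 34,206,716.44 ÷ 0.76998 = SEK 44,425,460.97
SEK 44,425,460.97 × 1.5520 = ZAR 68,948,315.43
ZAR 68,948,315.43 × 0.050707 = GBP 3,496,162.23

GBP 3,496,162.23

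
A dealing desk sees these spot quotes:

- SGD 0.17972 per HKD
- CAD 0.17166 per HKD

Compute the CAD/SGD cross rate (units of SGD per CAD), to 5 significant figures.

CAD/SGD = 1.0470

1 CAD ÷ 0.17166 = 5.82547 HKD
5.82547 HKD × 0.17972 = 1.04695 SGD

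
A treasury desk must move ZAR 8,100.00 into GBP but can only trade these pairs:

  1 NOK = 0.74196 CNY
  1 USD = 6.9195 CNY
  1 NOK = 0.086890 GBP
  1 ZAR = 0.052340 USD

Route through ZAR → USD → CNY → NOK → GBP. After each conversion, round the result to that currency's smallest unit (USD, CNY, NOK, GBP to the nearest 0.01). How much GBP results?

ZAR 8,100.00 × 0.052340 = USD 423.95
USD 423.95 × 6.9195 = CNY 2,933.52
CNY 2,933.52 ÷ 0.74196 = NOK 3,953.74
NOK 3,953.74 × 0.086890 = GBP 343.54

GBP 343.54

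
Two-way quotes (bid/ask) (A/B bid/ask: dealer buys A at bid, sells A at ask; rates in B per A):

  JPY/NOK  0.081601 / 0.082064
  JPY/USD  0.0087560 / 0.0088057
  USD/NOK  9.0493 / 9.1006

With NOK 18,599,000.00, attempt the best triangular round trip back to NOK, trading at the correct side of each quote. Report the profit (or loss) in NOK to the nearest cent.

Net profit: NOK 339,743.57

Best loop NOK → USD → JPY → NOK:
NOK 18,599,000.00 ÷ 9.1006 (buy USD at ask) = USD 2,043,711.40
USD 2,043,711.40 ÷ 0.0088057 (buy JPY at ask) = JPY 232,089,601
JPY 232,089,601 × 0.081601 (sell JPY at bid) = NOK 18,938,743.57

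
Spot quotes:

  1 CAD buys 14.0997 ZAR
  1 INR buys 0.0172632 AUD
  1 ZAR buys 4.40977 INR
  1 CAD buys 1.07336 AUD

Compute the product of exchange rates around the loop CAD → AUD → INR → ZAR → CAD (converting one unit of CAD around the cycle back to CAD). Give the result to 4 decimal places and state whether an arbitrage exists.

Around CAD → AUD → INR → ZAR → CAD: 1 × 1.07336 ÷ 0.0172632 ÷ 4.40977 ÷ 14.0997 = 0.999996
Product ≈ 1 (deviation 0.000%, within rounding noise).

1.0000 (no arbitrage)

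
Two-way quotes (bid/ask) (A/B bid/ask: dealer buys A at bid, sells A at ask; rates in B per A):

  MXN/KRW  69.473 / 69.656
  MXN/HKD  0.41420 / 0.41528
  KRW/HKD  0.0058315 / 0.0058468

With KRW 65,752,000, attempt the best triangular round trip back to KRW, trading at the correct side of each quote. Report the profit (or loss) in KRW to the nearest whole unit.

Net profit: KRW 1,119,689

Best loop KRW → MXN → HKD → KRW:
KRW 65,752,000 ÷ 69.656 (buy MXN at ask) = MXN 943,953.14
MXN 943,953.14 × 0.41420 (sell MXN at bid) = HKD 390,985.39
HKD 390,985.39 ÷ 0.0058468 (buy KRW at ask) = KRW 66,871,689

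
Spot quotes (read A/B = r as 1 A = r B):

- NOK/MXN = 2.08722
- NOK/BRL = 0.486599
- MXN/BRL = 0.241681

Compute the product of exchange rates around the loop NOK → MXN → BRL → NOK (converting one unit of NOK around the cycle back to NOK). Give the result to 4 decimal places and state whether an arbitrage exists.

Around NOK → MXN → BRL → NOK: 1 × 2.08722 × 0.241681 ÷ 0.486599 = 1.036668
Product > 1; profitable direction is NOK → MXN → BRL → NOK.

1.0367 (arbitrage exists)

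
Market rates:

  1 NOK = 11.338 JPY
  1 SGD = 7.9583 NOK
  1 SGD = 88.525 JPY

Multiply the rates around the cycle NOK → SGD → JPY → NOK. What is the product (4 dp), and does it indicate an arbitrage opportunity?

Around NOK → SGD → JPY → NOK: 1 ÷ 7.9583 × 88.525 ÷ 11.338 = 0.981091
Product < 1; profitable direction is NOK → JPY → SGD → NOK.

0.9811 (arbitrage exists)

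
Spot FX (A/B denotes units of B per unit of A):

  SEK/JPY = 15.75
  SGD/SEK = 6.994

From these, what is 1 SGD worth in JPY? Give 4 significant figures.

1 SGD × 6.994 = 6.994 SEK
6.994 SEK × 15.75 = 110.155 JPY

SGD/JPY = 110.2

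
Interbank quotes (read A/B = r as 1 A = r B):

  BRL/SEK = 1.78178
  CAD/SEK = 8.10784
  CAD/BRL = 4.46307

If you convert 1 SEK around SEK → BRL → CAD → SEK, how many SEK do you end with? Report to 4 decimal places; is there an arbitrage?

1.0196 (arbitrage exists)

Around SEK → BRL → CAD → SEK: 1 ÷ 1.78178 ÷ 4.46307 × 8.10784 = 1.019571
Product > 1; profitable direction is SEK → BRL → CAD → SEK.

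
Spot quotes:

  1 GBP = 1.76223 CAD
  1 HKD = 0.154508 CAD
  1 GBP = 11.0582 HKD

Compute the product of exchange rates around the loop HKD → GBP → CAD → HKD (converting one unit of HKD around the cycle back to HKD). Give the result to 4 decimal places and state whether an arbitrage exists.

1.0314 (arbitrage exists)

Around HKD → GBP → CAD → HKD: 1 ÷ 11.0582 × 1.76223 ÷ 0.154508 = 1.031400
Product > 1; profitable direction is HKD → GBP → CAD → HKD.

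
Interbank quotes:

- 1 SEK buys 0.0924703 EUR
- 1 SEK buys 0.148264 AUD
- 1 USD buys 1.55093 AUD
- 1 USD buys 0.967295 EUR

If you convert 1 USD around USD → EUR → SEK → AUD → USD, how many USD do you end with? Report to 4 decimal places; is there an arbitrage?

1.0000 (no arbitrage)

Around USD → EUR → SEK → AUD → USD: 1 × 0.967295 ÷ 0.0924703 × 0.148264 ÷ 1.55093 = 1.000000
Product ≈ 1 (deviation 0.000%, within rounding noise).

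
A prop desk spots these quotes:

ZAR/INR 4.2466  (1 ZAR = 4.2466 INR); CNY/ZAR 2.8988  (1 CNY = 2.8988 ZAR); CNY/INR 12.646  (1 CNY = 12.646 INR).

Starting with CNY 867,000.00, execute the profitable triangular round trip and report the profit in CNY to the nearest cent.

Profit: CNY 23,661.47

Profitable loop is CNY → INR → ZAR → CNY:
CNY 867,000.00 × 12.646 = INR 10,964,082.00
INR 10,964,082.00 ÷ 4.2466 = ZAR 2,581,849.48
ZAR 2,581,849.48 ÷ 2.8988 = CNY 890,661.47
Profit = CNY 890,661.47 − CNY 867,000.00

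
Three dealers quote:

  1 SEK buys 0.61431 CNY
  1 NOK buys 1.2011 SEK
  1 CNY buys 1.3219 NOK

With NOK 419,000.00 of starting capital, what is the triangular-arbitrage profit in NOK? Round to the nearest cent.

Profitable loop is NOK → CNY → SEK → NOK:
NOK 419,000.00 ÷ 1.3219 = CNY 316,968.00
CNY 316,968.00 ÷ 0.61431 = SEK 515,974.02
SEK 515,974.02 ÷ 1.2011 = NOK 429,584.56
Profit = NOK 429,584.56 − NOK 419,000.00

Profit: NOK 10,584.56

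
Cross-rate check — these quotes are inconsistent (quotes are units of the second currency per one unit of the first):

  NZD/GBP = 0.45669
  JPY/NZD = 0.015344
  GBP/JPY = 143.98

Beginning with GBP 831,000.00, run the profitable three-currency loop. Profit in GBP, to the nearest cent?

Profit: GBP 7,423.20

Profitable loop is GBP → JPY → NZD → GBP:
GBP 831,000.00 × 143.98 = JPY 119,647,380
JPY 119,647,380 × 0.015344 = NZD 1,835,869.40
NZD 1,835,869.40 × 0.45669 = GBP 838,423.20
Profit = GBP 838,423.20 − GBP 831,000.00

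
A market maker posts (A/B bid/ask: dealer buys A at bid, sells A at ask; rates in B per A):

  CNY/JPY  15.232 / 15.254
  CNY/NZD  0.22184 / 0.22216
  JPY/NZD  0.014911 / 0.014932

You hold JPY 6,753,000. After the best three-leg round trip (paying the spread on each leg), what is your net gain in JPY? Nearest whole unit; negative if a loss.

Net profit: JPY 150,901

Best loop JPY → NZD → CNY → JPY:
JPY 6,753,000 × 0.014911 (sell JPY at bid) = NZD 100,693.98
NZD 100,693.98 ÷ 0.22216 (buy CNY at ask) = CNY 453,249.83
CNY 453,249.83 × 15.232 (sell CNY at bid) = JPY 6,903,901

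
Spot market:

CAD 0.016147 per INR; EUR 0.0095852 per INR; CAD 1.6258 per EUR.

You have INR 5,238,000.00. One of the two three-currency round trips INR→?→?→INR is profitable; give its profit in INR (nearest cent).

Profitable loop is INR → CAD → EUR → INR:
INR 5,238,000.00 × 0.016147 = CAD 84,577.99
CAD 84,577.99 ÷ 1.6258 = EUR 52,022.38
EUR 52,022.38 ÷ 0.0095852 = INR 5,427,365.14
Profit = INR 5,427,365.14 − INR 5,238,000.00

Profit: INR 189,365.14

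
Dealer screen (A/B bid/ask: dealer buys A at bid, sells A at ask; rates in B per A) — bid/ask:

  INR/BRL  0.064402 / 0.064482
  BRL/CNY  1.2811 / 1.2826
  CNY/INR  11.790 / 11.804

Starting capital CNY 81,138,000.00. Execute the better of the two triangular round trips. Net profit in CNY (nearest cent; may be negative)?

Best loop CNY → BRL → INR → CNY:
CNY 81,138,000.00 ÷ 1.2826 (buy BRL at ask) = BRL 63,260,564.48
BRL 63,260,564.48 ÷ 0.064482 (buy INR at ask) = INR 981,057,728.95
INR 981,057,728.95 ÷ 11.804 (buy CNY at ask) = CNY 83,112,311.84

Net profit: CNY 1,974,311.84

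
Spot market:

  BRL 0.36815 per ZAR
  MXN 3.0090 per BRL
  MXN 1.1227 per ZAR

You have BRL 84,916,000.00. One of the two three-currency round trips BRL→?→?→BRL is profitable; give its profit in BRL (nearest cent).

Profit: BRL 1,144,974.30

Profitable loop is BRL → ZAR → MXN → BRL:
BRL 84,916,000.00 ÷ 0.36815 = ZAR 230,655,982.62
ZAR 230,655,982.62 × 1.1227 = MXN 258,957,471.68
MXN 258,957,471.68 ÷ 3.0090 = BRL 86,060,974.30
Profit = BRL 86,060,974.30 − BRL 84,916,000.00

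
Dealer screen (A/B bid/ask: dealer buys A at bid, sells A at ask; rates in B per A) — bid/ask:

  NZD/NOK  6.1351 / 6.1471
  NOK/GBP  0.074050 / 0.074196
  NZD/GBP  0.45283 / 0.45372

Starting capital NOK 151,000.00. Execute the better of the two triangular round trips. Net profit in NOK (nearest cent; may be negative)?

Best loop NOK → GBP → NZD → NOK:
NOK 151,000.00 × 0.074050 (sell NOK at bid) = GBP 11,181.55
GBP 11,181.55 ÷ 0.45372 (buy NZD at ask) = NZD 24,644.16
NZD 24,644.16 × 6.1351 (sell NZD at bid) = NOK 151,194.41

Net profit: NOK 194.41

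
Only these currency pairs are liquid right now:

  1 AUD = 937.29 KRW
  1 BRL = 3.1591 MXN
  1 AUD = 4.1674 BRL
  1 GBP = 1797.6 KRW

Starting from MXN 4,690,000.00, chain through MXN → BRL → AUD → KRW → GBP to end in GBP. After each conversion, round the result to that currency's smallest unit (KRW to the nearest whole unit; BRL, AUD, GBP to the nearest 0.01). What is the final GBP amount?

MXN 4,690,000.00 ÷ 3.1591 = BRL 1,484,600.04
BRL 1,484,600.04 ÷ 4.1674 = AUD 356,241.31
AUD 356,241.31 × 937.29 = KRW 333,901,417
KRW 333,901,417 ÷ 1797.6 = GBP 185,748.45

GBP 185,748.45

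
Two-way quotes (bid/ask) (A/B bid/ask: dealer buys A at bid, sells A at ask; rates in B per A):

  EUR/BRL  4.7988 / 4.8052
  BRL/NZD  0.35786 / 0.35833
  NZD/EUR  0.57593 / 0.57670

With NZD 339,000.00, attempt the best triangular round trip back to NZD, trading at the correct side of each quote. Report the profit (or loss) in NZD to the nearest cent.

Net profit: NZD 2,393.39

Best loop NZD → BRL → EUR → NZD:
NZD 339,000.00 ÷ 0.35833 (buy BRL at ask) = BRL 946,055.31
BRL 946,055.31 ÷ 4.8052 (buy EUR at ask) = EUR 196,881.57
EUR 196,881.57 ÷ 0.57670 (buy NZD at ask) = NZD 341,393.39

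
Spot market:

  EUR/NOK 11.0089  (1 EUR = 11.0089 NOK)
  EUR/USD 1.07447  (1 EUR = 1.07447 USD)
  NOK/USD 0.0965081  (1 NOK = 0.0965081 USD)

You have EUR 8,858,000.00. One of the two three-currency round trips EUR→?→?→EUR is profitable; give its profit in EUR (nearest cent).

Profitable loop is EUR → USD → NOK → EUR:
EUR 8,858,000.00 × 1.07447 = USD 9,517,655.26
USD 9,517,655.26 ÷ 0.0965081 = NOK 98,620,273.95
NOK 98,620,273.95 ÷ 11.0089 = EUR 8,958,231.43
Profit = EUR 8,958,231.43 − EUR 8,858,000.00

Profit: EUR 100,231.43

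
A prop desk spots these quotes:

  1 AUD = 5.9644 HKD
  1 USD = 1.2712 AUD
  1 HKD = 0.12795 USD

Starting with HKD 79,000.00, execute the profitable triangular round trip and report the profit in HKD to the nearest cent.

Profitable loop is HKD → AUD → USD → HKD:
HKD 79,000.00 ÷ 5.9644 = AUD 13,245.26
AUD 13,245.26 ÷ 1.2712 = USD 10,419.49
USD 10,419.49 ÷ 0.12795 = HKD 81,434.07
Profit = HKD 81,434.07 − HKD 79,000.00

Profit: HKD 2,434.07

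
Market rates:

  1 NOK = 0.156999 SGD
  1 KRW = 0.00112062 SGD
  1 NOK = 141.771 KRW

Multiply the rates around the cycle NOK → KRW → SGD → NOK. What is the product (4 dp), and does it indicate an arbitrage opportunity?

1.0119 (arbitrage exists)

Around NOK → KRW → SGD → NOK: 1 × 141.771 × 0.00112062 ÷ 0.156999 = 1.011926
Product > 1; profitable direction is NOK → KRW → SGD → NOK.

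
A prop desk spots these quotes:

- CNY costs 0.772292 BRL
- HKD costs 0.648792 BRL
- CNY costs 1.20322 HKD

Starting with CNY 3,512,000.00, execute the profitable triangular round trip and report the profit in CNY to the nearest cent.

Profit: CNY 37,960.33

Profitable loop is CNY → HKD → BRL → CNY:
CNY 3,512,000.00 × 1.20322 = HKD 4,225,708.64
HKD 4,225,708.64 × 0.648792 = BRL 2,741,605.96
BRL 2,741,605.96 ÷ 0.772292 = CNY 3,549,960.33
Profit = CNY 3,549,960.33 − CNY 3,512,000.00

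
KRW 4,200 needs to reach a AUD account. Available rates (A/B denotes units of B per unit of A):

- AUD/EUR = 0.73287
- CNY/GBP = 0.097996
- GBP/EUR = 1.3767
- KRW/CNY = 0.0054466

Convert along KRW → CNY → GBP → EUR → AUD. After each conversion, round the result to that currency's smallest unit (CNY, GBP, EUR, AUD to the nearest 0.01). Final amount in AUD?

KRW 4,200 × 0.0054466 = CNY 22.88
CNY 22.88 × 0.097996 = GBP 2.24
GBP 2.24 × 1.3767 = EUR 3.08
EUR 3.08 ÷ 0.73287 = AUD 4.20

AUD 4.20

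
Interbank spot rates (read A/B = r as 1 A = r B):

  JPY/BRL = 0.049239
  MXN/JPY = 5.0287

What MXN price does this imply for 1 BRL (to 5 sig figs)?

1 BRL ÷ 0.049239 = 20.3091 JPY
20.3091 JPY ÷ 5.0287 = 4.03864 MXN

BRL/MXN = 4.0386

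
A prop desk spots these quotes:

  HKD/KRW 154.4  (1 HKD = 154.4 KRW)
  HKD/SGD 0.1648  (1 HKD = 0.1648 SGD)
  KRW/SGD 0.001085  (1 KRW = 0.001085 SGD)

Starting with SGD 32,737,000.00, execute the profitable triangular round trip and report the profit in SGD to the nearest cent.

Profit: SGD 541,114.00

Profitable loop is SGD → HKD → KRW → SGD:
SGD 32,737,000.00 ÷ 0.1648 = HKD 198,646,844.66
HKD 198,646,844.66 × 154.4 = KRW 30,671,072,816
KRW 30,671,072,816 × 0.001085 = SGD 33,278,114.00
Profit = SGD 33,278,114.00 − SGD 32,737,000.00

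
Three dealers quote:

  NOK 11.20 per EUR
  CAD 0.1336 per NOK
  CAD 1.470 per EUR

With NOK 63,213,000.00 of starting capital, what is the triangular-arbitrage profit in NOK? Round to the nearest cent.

Profitable loop is NOK → CAD → EUR → NOK:
NOK 63,213,000.00 × 0.1336 = CAD 8,445,256.80
CAD 8,445,256.80 ÷ 1.470 = EUR 5,745,072.65
EUR 5,745,072.65 × 11.20 = NOK 64,344,813.71
Profit = NOK 64,344,813.71 − NOK 63,213,000.00

Profit: NOK 1,131,813.71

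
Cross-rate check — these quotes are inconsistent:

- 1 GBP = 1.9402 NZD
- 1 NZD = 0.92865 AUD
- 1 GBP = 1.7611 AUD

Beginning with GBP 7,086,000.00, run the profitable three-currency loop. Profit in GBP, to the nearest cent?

Profitable loop is GBP → NZD → AUD → GBP:
GBP 7,086,000.00 × 1.9402 = NZD 13,748,257.20
NZD 13,748,257.20 × 0.92865 = AUD 12,767,319.05
AUD 12,767,319.05 ÷ 1.7611 = GBP 7,249,627.53
Profit = GBP 7,249,627.53 − GBP 7,086,000.00

Profit: GBP 163,627.53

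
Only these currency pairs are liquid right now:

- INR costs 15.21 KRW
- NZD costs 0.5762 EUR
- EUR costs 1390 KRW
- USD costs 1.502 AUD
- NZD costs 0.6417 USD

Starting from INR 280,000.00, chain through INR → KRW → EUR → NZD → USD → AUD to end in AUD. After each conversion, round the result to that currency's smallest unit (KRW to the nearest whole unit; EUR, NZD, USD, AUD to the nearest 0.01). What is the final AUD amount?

INR 280,000.00 × 15.21 = KRW 4,258,800
KRW 4,258,800 ÷ 1390 = EUR 3,063.88
EUR 3,063.88 ÷ 0.5762 = NZD 5,317.39
NZD 5,317.39 × 0.6417 = USD 3,412.17
USD 3,412.17 × 1.502 = AUD 5,125.08

AUD 5,125.08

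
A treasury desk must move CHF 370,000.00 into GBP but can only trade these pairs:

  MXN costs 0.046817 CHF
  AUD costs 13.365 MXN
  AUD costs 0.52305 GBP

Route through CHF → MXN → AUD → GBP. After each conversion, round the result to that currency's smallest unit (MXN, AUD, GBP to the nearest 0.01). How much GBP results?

CHF 370,000.00 ÷ 0.046817 = MXN 7,903,112.12
MXN 7,903,112.12 ÷ 13.365 = AUD 591,329.00
AUD 591,329.00 × 0.52305 = GBP 309,294.63

GBP 309,294.63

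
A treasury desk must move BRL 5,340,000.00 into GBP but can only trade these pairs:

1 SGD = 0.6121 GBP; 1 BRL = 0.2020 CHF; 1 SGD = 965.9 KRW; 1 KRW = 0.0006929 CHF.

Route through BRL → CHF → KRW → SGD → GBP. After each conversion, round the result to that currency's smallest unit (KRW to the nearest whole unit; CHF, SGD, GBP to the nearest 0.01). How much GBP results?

BRL 5,340,000.00 × 0.2020 = CHF 1,078,680.00
CHF 1,078,680.00 ÷ 0.0006929 = KRW 1,556,761,437
KRW 1,556,761,437 ÷ 965.9 = SGD 1,611,721.13
SGD 1,611,721.13 × 0.6121 = GBP 986,534.50

GBP 986,534.50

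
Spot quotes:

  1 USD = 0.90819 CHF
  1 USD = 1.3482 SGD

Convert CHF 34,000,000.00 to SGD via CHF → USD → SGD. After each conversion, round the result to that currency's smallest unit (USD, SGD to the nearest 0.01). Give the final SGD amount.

SGD 50,472,698.45

CHF 34,000,000.00 ÷ 0.90819 = USD 37,437,100.17
USD 37,437,100.17 × 1.3482 = SGD 50,472,698.45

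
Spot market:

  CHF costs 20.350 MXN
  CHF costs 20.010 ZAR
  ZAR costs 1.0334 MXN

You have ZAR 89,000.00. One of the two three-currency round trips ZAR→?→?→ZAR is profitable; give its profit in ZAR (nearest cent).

Profitable loop is ZAR → MXN → CHF → ZAR:
ZAR 89,000.00 × 1.0334 = MXN 91,972.60
MXN 91,972.60 ÷ 20.350 = CHF 4,519.54
CHF 4,519.54 × 20.010 = ZAR 90,435.96
Profit = ZAR 90,435.96 − ZAR 89,000.00

Profit: ZAR 1,435.96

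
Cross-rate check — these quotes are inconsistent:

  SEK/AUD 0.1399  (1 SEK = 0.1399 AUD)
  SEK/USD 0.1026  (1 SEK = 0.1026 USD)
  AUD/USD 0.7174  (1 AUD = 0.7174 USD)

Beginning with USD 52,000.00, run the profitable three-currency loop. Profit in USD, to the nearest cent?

Profit: USD 1,158.37

Profitable loop is USD → AUD → SEK → USD:
USD 52,000.00 ÷ 0.7174 = AUD 72,483.97
AUD 72,483.97 ÷ 0.1399 = SEK 518,112.72
SEK 518,112.72 × 0.1026 = USD 53,158.37
Profit = USD 53,158.37 − USD 52,000.00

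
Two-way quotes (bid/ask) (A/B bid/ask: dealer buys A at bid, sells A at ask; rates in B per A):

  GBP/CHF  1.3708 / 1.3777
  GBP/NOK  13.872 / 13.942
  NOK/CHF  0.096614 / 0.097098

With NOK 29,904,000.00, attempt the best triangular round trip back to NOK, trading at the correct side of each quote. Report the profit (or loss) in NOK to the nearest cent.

Net profit: NOK 376,846.86

Best loop NOK → GBP → CHF → NOK:
NOK 29,904,000.00 ÷ 13.942 (buy GBP at ask) = GBP 2,144,885.96
GBP 2,144,885.96 × 1.3708 (sell GBP at bid) = CHF 2,940,209.67
CHF 2,940,209.67 ÷ 0.097098 (buy NOK at ask) = NOK 30,280,846.86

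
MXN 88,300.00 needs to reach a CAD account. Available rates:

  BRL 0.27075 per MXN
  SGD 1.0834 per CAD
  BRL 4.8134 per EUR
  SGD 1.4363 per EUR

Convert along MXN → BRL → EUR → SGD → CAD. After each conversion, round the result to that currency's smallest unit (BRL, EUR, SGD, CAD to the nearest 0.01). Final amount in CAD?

MXN 88,300.00 × 0.27075 = BRL 23,907.22
BRL 23,907.22 ÷ 4.8134 = EUR 4,966.81
EUR 4,966.81 × 1.4363 = SGD 7,133.83
SGD 7,133.83 ÷ 1.0834 = CAD 6,584.67

CAD 6,584.67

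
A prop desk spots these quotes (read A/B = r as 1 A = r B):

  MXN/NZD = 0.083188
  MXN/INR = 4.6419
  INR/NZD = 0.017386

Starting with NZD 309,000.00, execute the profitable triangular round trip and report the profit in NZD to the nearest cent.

Profitable loop is NZD → INR → MXN → NZD:
NZD 309,000.00 ÷ 0.017386 = INR 17,772,920.74
INR 17,772,920.74 ÷ 4.6419 = MXN 3,828,803.02
MXN 3,828,803.02 × 0.083188 = NZD 318,510.47
Profit = NZD 318,510.47 − NZD 309,000.00

Profit: NZD 9,510.47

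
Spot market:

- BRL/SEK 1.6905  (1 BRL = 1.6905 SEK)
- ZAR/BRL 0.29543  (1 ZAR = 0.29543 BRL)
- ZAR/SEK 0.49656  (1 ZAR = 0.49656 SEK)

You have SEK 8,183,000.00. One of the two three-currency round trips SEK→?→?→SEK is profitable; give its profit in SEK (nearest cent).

Profit: SEK 47,203.78

Profitable loop is SEK → ZAR → BRL → SEK:
SEK 8,183,000.00 ÷ 0.49656 = ZAR 16,479,378.12
ZAR 16,479,378.12 × 0.29543 = BRL 4,868,502.68
BRL 4,868,502.68 × 1.6905 = SEK 8,230,203.78
Profit = SEK 8,230,203.78 − SEK 8,183,000.00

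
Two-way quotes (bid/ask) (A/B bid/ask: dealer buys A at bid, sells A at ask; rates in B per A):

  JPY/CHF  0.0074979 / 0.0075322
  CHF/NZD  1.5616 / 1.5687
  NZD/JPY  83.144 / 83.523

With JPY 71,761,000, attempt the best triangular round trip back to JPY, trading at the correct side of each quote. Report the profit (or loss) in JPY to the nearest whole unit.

Best loop JPY → NZD → CHF → JPY:
JPY 71,761,000 ÷ 83.523 (buy NZD at ask) = NZD 859,176.51
NZD 859,176.51 ÷ 1.5687 (buy CHF at ask) = CHF 547,699.70
CHF 547,699.70 ÷ 0.0075322 (buy JPY at ask) = JPY 72,714,439

Net profit: JPY 953,439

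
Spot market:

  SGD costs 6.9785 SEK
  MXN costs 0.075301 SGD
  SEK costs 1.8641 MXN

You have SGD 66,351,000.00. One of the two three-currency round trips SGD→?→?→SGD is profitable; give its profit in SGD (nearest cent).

Profitable loop is SGD → MXN → SEK → SGD:
SGD 66,351,000.00 ÷ 0.075301 = MXN 881,143,676.71
MXN 881,143,676.71 ÷ 1.8641 = SEK 472,691,205.79
SEK 472,691,205.79 ÷ 6.9785 = SGD 67,735,359.43
Profit = SGD 67,735,359.43 − SGD 66,351,000.00

Profit: SGD 1,384,359.43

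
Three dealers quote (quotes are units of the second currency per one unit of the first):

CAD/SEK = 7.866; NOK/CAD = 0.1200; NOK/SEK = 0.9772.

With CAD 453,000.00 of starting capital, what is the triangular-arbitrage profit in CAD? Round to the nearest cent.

Profit: CAD 15,971.52

Profitable loop is CAD → NOK → SEK → CAD:
CAD 453,000.00 ÷ 0.1200 = NOK 3,775,000.00
NOK 3,775,000.00 × 0.9772 = SEK 3,688,930.00
SEK 3,688,930.00 ÷ 7.866 = CAD 468,971.52
Profit = CAD 468,971.52 − CAD 453,000.00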